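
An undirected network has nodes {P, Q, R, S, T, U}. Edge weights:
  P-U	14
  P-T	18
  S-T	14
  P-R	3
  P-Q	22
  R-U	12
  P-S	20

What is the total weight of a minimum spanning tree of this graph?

69

Grow the tree from T using Prim:
Step 1: frontier [S-T 14, P-T 18] → take S-T (14); add S.
Step 2: frontier [P-S 20, P-T 18] → take P-T (18); add P.
Step 3: frontier [P-R 3, P-U 14, P-Q 22] → take P-R (3); add R.
Step 4: frontier [P-U 14, P-Q 22, R-U 12] → take R-U (12); add U.
Step 5: frontier [P-Q 22] → take P-Q (22); add Q.
MST edges: S-T, P-T, P-R, R-U, P-Q; total weight 14+18+3+12+22 = 69.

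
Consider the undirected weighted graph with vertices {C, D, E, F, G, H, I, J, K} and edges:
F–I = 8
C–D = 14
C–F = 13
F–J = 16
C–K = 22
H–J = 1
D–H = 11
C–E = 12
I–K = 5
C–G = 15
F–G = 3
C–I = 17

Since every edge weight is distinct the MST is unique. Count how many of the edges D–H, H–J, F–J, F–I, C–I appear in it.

Sort edges by weight, then run Kruskal:
H–J (1): add — endpoints in different components.
F–G (3): add — endpoints in different components.
I–K (5): add — endpoints in different components.
F–I (8): add — endpoints in different components.
D–H (11): add — endpoints in different components.
C–E (12): add — endpoints in different components.
C–F (13): add — endpoints in different components.
C–D (14): add — endpoints in different components.
MST edge set: {H–J, F–G, I–K, F–I, D–H, C–E, C–F, C–D}.
Of the listed edges, {D–H, H–J, F–I} are in the MST → 3.

3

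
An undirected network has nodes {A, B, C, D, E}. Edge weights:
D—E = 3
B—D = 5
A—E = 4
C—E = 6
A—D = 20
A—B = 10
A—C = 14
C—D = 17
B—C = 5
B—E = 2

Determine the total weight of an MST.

14

Kruskal's algorithm — process edges by increasing weight (ties by edge label):
B—E (2): add — endpoints in different components.
D—E (3): add — endpoints in different components.
A—E (4): add — endpoints in different components.
B—C (5): add — endpoints in different components.
MST edges: B—E, D—E, A—E, B—C; total weight 2+3+4+5 = 14.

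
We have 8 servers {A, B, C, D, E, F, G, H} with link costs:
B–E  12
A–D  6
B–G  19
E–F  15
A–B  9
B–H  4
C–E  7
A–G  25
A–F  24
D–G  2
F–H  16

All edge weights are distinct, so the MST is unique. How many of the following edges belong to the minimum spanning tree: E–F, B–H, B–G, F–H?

Sort edges by weight, then run Kruskal:
D–G (2): add — endpoints in different components.
B–H (4): add — endpoints in different components.
A–D (6): add — endpoints in different components.
C–E (7): add — endpoints in different components.
A–B (9): add — endpoints in different components.
B–E (12): add — endpoints in different components.
E–F (15): add — endpoints in different components.
MST edge set: {D–G, B–H, A–D, C–E, A–B, B–E, E–F}.
Of the listed edges, {E–F, B–H} are in the MST → 2.

2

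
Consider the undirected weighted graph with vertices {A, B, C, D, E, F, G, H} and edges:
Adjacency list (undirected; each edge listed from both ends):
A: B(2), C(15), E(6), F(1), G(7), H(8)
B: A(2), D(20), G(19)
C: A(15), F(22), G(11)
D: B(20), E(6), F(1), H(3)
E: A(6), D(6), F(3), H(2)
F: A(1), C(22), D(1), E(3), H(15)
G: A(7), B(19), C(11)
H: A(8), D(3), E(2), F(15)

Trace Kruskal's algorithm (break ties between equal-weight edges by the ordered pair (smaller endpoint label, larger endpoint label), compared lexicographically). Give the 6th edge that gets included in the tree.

A-G

Kruskal: consider edges lightest-first.
A—F (1): add — endpoints in different components.
D—F (1): add — endpoints in different components.
A—B (2): add — endpoints in different components.
E—H (2): add — endpoints in different components.
D—H (3): add — endpoints in different components.
E—F (3): skip — E and F already connected.
A—E (6): skip — A and E already connected.
D—E (6): skip — D and E already connected.
A—G (7): add — endpoints in different components.
A—H (8): skip — A and H already connected.
C—G (11): add — endpoints in different components.
The 6th edge added is A—G.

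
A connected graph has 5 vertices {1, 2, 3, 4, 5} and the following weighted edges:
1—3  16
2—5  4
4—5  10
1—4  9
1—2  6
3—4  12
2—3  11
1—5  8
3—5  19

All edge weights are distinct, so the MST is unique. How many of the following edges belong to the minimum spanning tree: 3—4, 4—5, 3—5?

0

Sort edges by weight, then run Kruskal:
2—5 (4): add. Components now {1} {2,5} {3} {4}
1—2 (6): add. Components now {1,2,5} {3} {4}
1—5 (8): skip — 1 and 5 already connected.
1—4 (9): add. Components now {1,2,4,5} {3}
4—5 (10): skip — 4 and 5 already connected.
2—3 (11): add. Components now {1,2,3,4,5}
MST edge set: {2—5, 1—2, 1—4, 2—3}.
Of the listed edges, {} are in the MST → 0.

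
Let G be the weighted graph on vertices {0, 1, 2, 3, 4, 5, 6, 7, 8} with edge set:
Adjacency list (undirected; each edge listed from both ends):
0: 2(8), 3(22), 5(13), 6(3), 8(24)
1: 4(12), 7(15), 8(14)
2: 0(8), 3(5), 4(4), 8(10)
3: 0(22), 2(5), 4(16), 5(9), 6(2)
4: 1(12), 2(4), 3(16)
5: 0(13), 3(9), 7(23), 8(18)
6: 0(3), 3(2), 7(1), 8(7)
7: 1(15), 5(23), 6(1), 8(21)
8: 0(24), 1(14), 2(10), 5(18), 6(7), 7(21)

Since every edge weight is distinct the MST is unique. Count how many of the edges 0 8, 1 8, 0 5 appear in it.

Kruskal's algorithm — process edges by increasing weight (ties by edge label):
6 7 (1): add — endpoints in different components.
3 6 (2): add — endpoints in different components.
0 6 (3): add — endpoints in different components.
2 4 (4): add — endpoints in different components.
2 3 (5): add — endpoints in different components.
6 8 (7): add — endpoints in different components.
0 2 (8): skip — 0 and 2 already connected.
3 5 (9): add — endpoints in different components.
2 8 (10): skip — 2 and 8 already connected.
1 4 (12): add — endpoints in different components.
MST edge set: {6 7, 3 6, 0 6, 2 4, 2 3, 6 8, 3 5, 1 4}.
Of the listed edges, {} are in the MST → 0.

0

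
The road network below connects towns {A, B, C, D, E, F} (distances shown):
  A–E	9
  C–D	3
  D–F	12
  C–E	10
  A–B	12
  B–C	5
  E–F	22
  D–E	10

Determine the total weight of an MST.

39

Kruskal's algorithm — process edges by increasing weight (ties by edge label):
C–D (3): add. Components now {A} {B} {C,D} {E} {F}
B–C (5): add. Components now {A} {B,C,D} {E} {F}
A–E (9): add. Components now {A,E} {B,C,D} {F}
C–E (10): add. Components now {A,B,C,D,E} {F}
D–E (10): skip — D and E already connected.
A–B (12): skip — A and B already connected.
D–F (12): add. Components now {A,B,C,D,E,F}
MST edges: C–D, B–C, A–E, C–E, D–F; total weight 3+5+9+10+12 = 39.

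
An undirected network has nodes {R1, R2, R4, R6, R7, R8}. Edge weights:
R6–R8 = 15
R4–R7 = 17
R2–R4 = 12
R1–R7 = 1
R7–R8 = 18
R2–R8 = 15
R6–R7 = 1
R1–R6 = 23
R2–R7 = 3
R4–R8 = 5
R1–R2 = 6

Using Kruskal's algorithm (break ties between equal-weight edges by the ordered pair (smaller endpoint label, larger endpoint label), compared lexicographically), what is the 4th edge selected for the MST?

R4-R8

Sort edges by weight, then run Kruskal:
R1–R7 (1): add — endpoints in different components.
R6–R7 (1): add — endpoints in different components.
R2–R7 (3): add — endpoints in different components.
R4–R8 (5): add — endpoints in different components.
R1–R2 (6): skip — R2 and R1 already connected.
R2–R4 (12): add — endpoints in different components.
The 4th edge added is R4–R8.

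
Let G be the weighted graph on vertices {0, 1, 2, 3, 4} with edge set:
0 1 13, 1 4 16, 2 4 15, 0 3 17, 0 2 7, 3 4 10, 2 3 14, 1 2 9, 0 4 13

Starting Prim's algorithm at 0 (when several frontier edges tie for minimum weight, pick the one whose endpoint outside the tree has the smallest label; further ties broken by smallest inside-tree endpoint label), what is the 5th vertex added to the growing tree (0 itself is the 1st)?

3

Prim's algorithm from 0:
Step 1: cheapest edge leaving the tree is 0 2 (7); add 2.
Step 2: cheapest edge leaving the tree is 1 2 (9); add 1.
Step 3: cheapest edge leaving the tree is 0 4 (13); add 4.
Step 4: cheapest edge leaving the tree is 3 4 (10); add 3.
Vertex order: 0, 2, 1, 4, 3. The 5th vertex is 3.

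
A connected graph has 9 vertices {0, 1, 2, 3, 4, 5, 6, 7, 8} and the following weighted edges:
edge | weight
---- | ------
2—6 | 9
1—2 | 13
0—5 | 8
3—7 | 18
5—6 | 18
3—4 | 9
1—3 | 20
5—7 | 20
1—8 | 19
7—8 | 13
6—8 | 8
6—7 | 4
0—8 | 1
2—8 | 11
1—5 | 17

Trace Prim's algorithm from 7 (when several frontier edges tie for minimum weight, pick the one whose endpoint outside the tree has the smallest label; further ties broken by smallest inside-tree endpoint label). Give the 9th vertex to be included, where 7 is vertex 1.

Prim, starting at 7.
Step 1: cheapest edge leaving the tree is 6—7 (4); add 6.
Step 2: cheapest edge leaving the tree is 6—8 (8); add 8.
Step 3: cheapest edge leaving the tree is 0—8 (1); add 0.
Step 4: cheapest edge leaving the tree is 0—5 (8); add 5.
Step 5: cheapest edge leaving the tree is 2—6 (9); add 2.
Step 6: cheapest edge leaving the tree is 1—2 (13); add 1.
Step 7: cheapest edge leaving the tree is 3—7 (18); add 3.
Step 8: cheapest edge leaving the tree is 3—4 (9); add 4.
Vertex order: 7, 6, 8, 0, 5, 2, 1, 3, 4. The 9th vertex is 4.

4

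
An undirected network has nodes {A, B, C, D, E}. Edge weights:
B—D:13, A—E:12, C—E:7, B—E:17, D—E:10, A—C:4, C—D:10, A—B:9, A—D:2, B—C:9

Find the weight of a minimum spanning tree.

Prim, starting at B.
Step 1: cheapest edge leaving the tree is A—B (9); add A.
Step 2: cheapest edge leaving the tree is A—D (2); add D.
Step 3: cheapest edge leaving the tree is A—C (4); add C.
Step 4: cheapest edge leaving the tree is C—E (7); add E.
MST edges: A—B, A—D, A—C, C—E; total weight 9+2+4+7 = 22.

22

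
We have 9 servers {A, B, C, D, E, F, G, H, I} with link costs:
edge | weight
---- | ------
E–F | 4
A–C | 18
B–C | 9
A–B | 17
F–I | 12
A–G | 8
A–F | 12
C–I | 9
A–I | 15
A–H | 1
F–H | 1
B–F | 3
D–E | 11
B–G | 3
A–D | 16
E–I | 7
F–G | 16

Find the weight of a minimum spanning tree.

39

Kruskal: consider edges lightest-first.
A–H (1): add — endpoints in different components.
F–H (1): add — endpoints in different components.
B–F (3): add — endpoints in different components.
B–G (3): add — endpoints in different components.
E–F (4): add — endpoints in different components.
E–I (7): add — endpoints in different components.
A–G (8): skip — A and G already connected.
B–C (9): add — endpoints in different components.
C–I (9): skip — C and I already connected.
D–E (11): add — endpoints in different components.
MST edges: A–H, F–H, B–F, B–G, E–F, E–I, B–C, D–E; total weight 1+1+3+3+4+7+9+11 = 39.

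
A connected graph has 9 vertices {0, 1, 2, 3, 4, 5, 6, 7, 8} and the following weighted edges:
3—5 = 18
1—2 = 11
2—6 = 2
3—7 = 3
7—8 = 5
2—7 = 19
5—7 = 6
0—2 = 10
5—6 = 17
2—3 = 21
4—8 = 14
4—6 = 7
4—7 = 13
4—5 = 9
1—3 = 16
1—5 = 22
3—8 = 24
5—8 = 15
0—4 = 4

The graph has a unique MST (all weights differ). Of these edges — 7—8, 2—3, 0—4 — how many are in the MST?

2

Kruskal's algorithm — process edges by increasing weight (ties by edge label):
2—6 (2): add — endpoints in different components.
3—7 (3): add — endpoints in different components.
0—4 (4): add — endpoints in different components.
7—8 (5): add — endpoints in different components.
5—7 (6): add — endpoints in different components.
4—6 (7): add — endpoints in different components.
4—5 (9): add — endpoints in different components.
0—2 (10): skip — 0 and 2 already connected.
1—2 (11): add — endpoints in different components.
MST edge set: {2—6, 3—7, 0—4, 7—8, 5—7, 4—6, 4—5, 1—2}.
Of the listed edges, {7—8, 0—4} are in the MST → 2.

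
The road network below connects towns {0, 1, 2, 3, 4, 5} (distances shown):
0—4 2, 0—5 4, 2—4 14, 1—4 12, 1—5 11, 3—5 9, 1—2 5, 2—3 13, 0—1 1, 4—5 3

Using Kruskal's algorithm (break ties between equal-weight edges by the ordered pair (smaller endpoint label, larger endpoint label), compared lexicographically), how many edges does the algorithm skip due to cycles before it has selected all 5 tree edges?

1

Kruskal's algorithm — process edges by increasing weight (ties by edge label):
0—1 (1): add — endpoints in different components.
0—4 (2): add — endpoints in different components.
4—5 (3): add — endpoints in different components.
0—5 (4): skip — 0 and 5 already connected.
1—2 (5): add — endpoints in different components.
3—5 (9): add — endpoints in different components.
Edges rejected before the tree was complete: 1.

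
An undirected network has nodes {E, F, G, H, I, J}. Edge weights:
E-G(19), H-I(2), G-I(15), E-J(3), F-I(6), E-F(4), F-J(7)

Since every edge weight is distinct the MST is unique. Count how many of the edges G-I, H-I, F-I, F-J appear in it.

Kruskal's algorithm — process edges by increasing weight (ties by edge label):
H-I (2): add. Components now {E} {F} {G} {H,I} {J}
E-J (3): add. Components now {E,J} {F} {G} {H,I}
E-F (4): add. Components now {E,F,J} {G} {H,I}
F-I (6): add. Components now {E,F,H,I,J} {G}
F-J (7): skip — F and J already connected.
G-I (15): add. Components now {E,F,G,H,I,J}
MST edge set: {H-I, E-J, E-F, F-I, G-I}.
Of the listed edges, {G-I, H-I, F-I} are in the MST → 3.

3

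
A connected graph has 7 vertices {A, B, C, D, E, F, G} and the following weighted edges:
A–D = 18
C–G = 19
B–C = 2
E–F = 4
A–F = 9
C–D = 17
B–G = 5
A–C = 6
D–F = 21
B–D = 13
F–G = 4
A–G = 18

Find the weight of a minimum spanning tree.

34

Kruskal's algorithm — process edges by increasing weight (ties by edge label):
B–C (2): add — endpoints in different components.
E–F (4): add — endpoints in different components.
F–G (4): add — endpoints in different components.
B–G (5): add — endpoints in different components.
A–C (6): add — endpoints in different components.
A–F (9): skip — A and F already connected.
B–D (13): add — endpoints in different components.
MST edges: B–C, E–F, F–G, B–G, A–C, B–D; total weight 2+4+4+5+6+13 = 34.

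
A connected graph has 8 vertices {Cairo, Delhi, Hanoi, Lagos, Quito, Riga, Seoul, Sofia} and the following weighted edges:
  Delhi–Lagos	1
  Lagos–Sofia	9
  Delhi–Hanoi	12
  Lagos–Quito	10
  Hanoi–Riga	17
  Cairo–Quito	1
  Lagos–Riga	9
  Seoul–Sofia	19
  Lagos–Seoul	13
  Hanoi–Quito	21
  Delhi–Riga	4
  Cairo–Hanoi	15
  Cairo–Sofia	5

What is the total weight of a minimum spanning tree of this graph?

45

Grow the tree from Seoul using Prim:
Step 1: cheapest edge leaving the tree is Lagos–Seoul (13); add Lagos.
Step 2: cheapest edge leaving the tree is Delhi–Lagos (1); add Delhi.
Step 3: cheapest edge leaving the tree is Delhi–Riga (4); add Riga.
Step 4: cheapest edge leaving the tree is Lagos–Sofia (9); add Sofia.
Step 5: cheapest edge leaving the tree is Cairo–Sofia (5); add Cairo.
Step 6: cheapest edge leaving the tree is Cairo–Quito (1); add Quito.
Step 7: cheapest edge leaving the tree is Delhi–Hanoi (12); add Hanoi.
MST edges: Lagos–Seoul, Delhi–Lagos, Delhi–Riga, Lagos–Sofia, Cairo–Sofia, Cairo–Quito, Delhi–Hanoi; total weight 13+1+4+9+5+1+12 = 45.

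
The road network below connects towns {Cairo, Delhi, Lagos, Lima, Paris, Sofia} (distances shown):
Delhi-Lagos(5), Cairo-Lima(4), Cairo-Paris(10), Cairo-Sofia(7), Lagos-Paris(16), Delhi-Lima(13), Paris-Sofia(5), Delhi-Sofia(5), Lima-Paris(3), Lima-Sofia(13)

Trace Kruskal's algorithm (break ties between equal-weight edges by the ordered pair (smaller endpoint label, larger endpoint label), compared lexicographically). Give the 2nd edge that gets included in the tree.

Cairo-Lima

Sort edges by weight, then run Kruskal:
Lima-Paris (3): add. Components now {Delhi} {Cairo} {Lima,Paris} {Sofia} {Lagos}
Cairo-Lima (4): add. Components now {Delhi} {Cairo,Lima,Paris} {Sofia} {Lagos}
Delhi-Lagos (5): add. Components now {Delhi,Lagos} {Cairo,Lima,Paris} {Sofia}
Delhi-Sofia (5): add. Components now {Delhi,Lagos,Sofia} {Cairo,Lima,Paris}
Paris-Sofia (5): add. Components now {Cairo,Delhi,Lagos,Lima,Paris,Sofia}
The 2nd edge added is Cairo-Lima.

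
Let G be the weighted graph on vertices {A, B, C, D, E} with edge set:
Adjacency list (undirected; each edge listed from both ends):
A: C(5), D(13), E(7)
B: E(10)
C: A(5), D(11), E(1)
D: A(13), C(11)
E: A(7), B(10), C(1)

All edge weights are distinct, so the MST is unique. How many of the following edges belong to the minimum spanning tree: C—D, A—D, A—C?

2

Sort edges by weight, then run Kruskal:
C—E (1): add — endpoints in different components.
A—C (5): add — endpoints in different components.
A—E (7): skip — A and E already connected.
B—E (10): add — endpoints in different components.
C—D (11): add — endpoints in different components.
MST edge set: {C—E, A—C, B—E, C—D}.
Of the listed edges, {C—D, A—C} are in the MST → 2.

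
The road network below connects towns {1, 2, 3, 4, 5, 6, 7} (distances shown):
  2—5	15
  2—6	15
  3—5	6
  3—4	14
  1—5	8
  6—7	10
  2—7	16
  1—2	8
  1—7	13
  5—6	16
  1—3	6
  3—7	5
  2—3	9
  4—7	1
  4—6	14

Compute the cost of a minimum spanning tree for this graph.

Sort edges by weight, then run Kruskal:
4—7 (1): add. Components now {1} {2} {3} {4,7} {5} {6}
3—7 (5): add. Components now {1} {2} {3,4,7} {5} {6}
1—3 (6): add. Components now {1,3,4,7} {2} {5} {6}
3—5 (6): add. Components now {1,3,4,5,7} {2} {6}
1—2 (8): add. Components now {1,2,3,4,5,7} {6}
1—5 (8): skip — 1 and 5 already connected.
2—3 (9): skip — 2 and 3 already connected.
6—7 (10): add. Components now {1,2,3,4,5,6,7}
MST edges: 4—7, 3—7, 1—3, 3—5, 1—2, 6—7; total weight 1+5+6+6+8+10 = 36.

36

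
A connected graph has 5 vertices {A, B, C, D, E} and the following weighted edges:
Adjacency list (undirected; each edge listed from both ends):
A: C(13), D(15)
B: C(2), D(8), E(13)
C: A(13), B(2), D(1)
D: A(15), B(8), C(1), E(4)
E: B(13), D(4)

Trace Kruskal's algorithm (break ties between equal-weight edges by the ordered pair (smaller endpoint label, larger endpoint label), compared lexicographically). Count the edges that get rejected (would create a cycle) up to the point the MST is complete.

1

Sort edges by weight, then run Kruskal:
C–D (1): add. Components now {A} {B} {C,D} {E}
B–C (2): add. Components now {A} {B,C,D} {E}
D–E (4): add. Components now {A} {B,C,D,E}
B–D (8): skip — B and D already connected.
A–C (13): add. Components now {A,B,C,D,E}
Edges rejected before the tree was complete: 1.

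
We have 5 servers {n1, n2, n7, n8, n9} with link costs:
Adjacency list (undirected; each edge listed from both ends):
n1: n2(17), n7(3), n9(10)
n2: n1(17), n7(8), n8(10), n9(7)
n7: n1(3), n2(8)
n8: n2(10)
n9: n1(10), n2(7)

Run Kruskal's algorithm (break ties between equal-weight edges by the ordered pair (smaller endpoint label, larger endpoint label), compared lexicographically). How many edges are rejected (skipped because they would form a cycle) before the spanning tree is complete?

1

Sort edges by weight, then run Kruskal:
n1-n7 (3): add. Components now {n2} {n1,n7} {n9} {n8}
n2-n9 (7): add. Components now {n2,n9} {n1,n7} {n8}
n2-n7 (8): add. Components now {n1,n2,n7,n9} {n8}
n1-n9 (10): skip — n9 and n1 already connected.
n2-n8 (10): add. Components now {n1,n2,n7,n8,n9}
Edges rejected before the tree was complete: 1.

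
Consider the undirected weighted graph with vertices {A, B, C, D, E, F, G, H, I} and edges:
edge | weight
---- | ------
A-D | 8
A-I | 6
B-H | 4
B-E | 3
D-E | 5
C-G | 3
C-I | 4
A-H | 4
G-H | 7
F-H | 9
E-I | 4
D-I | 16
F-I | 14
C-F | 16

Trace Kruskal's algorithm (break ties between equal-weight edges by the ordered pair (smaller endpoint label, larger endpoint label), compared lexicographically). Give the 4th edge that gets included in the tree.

B-H

Sort edges by weight, then run Kruskal:
B-E (3): add — endpoints in different components.
C-G (3): add — endpoints in different components.
A-H (4): add — endpoints in different components.
B-H (4): add — endpoints in different components.
C-I (4): add — endpoints in different components.
E-I (4): add — endpoints in different components.
D-E (5): add — endpoints in different components.
A-I (6): skip — A and I already connected.
G-H (7): skip — G and H already connected.
A-D (8): skip — A and D already connected.
F-H (9): add — endpoints in different components.
The 4th edge added is B-H.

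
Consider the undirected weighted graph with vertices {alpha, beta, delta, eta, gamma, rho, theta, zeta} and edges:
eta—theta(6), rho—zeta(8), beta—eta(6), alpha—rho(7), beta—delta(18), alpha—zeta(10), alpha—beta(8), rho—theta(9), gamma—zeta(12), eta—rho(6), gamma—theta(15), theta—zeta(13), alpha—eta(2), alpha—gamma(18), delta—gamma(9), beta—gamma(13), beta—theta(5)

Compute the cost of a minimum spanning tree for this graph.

Sort edges by weight, then run Kruskal:
alpha—eta (2): add — endpoints in different components.
beta—theta (5): add — endpoints in different components.
beta—eta (6): add — endpoints in different components.
eta—rho (6): add — endpoints in different components.
eta—theta (6): skip — eta and theta already connected.
alpha—rho (7): skip — alpha and rho already connected.
alpha—beta (8): skip — alpha and beta already connected.
rho—zeta (8): add — endpoints in different components.
delta—gamma (9): add — endpoints in different components.
rho—theta (9): skip — rho and theta already connected.
alpha—zeta (10): skip — zeta and alpha already connected.
gamma—zeta (12): add — endpoints in different components.
MST edges: alpha—eta, beta—theta, beta—eta, eta—rho, rho—zeta, delta—gamma, gamma—zeta; total weight 2+5+6+6+8+9+12 = 48.

48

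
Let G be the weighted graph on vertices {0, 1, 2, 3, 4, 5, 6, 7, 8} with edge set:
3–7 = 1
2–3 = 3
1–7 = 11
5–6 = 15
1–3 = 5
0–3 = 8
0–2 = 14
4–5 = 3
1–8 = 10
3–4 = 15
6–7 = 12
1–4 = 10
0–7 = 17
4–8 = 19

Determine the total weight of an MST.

Prim, starting at 7.
Step 1: cheapest edge leaving the tree is 3–7 (1); add 3.
Step 2: cheapest edge leaving the tree is 2–3 (3); add 2.
Step 3: cheapest edge leaving the tree is 1–3 (5); add 1.
Step 4: cheapest edge leaving the tree is 0–3 (8); add 0.
Step 5: cheapest edge leaving the tree is 1–4 (10); add 4.
Step 6: cheapest edge leaving the tree is 4–5 (3); add 5.
Step 7: cheapest edge leaving the tree is 1–8 (10); add 8.
Step 8: cheapest edge leaving the tree is 6–7 (12); add 6.
MST edges: 3–7, 2–3, 1–3, 0–3, 1–4, 4–5, 1–8, 6–7; total weight 1+3+5+8+10+3+10+12 = 52.

52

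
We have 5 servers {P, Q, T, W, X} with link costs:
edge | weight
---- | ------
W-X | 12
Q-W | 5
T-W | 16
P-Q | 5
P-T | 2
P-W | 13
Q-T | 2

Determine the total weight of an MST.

21

Prim's algorithm from W:
Step 1: frontier [Q-W 5, W-X 12, P-W 13, T-W 16] → take Q-W (5); add Q.
Step 2: frontier [Q-T 2, P-Q 5, W-X 12, P-W 13, T-W 16] → take Q-T (2); add T.
Step 3: frontier [P-Q 5, P-T 2, W-X 12, P-W 13] → take P-T (2); add P.
Step 4: frontier [W-X 12] → take W-X (12); add X.
MST edges: Q-W, Q-T, P-T, W-X; total weight 5+2+2+12 = 21.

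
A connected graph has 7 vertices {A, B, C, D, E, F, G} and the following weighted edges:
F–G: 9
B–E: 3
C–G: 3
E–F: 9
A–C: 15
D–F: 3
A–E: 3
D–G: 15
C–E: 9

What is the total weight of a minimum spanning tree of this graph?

Kruskal's algorithm — process edges by increasing weight (ties by edge label):
A–E (3): add. Components now {A,E} {B} {C} {D} {F} {G}
B–E (3): add. Components now {A,B,E} {C} {D} {F} {G}
C–G (3): add. Components now {A,B,E} {C,G} {D} {F}
D–F (3): add. Components now {A,B,E} {C,G} {D,F}
C–E (9): add. Components now {A,B,C,E,G} {D,F}
E–F (9): add. Components now {A,B,C,D,E,F,G}
MST edges: A–E, B–E, C–G, D–F, C–E, E–F; total weight 3+3+3+3+9+9 = 30.

30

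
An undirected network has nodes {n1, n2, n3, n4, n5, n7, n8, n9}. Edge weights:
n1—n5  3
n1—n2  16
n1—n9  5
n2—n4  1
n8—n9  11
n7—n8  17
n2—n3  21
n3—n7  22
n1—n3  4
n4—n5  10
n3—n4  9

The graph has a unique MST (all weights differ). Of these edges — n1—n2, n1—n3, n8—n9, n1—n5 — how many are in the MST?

3

Sort edges by weight, then run Kruskal:
n2—n4 (1): add — endpoints in different components.
n1—n5 (3): add — endpoints in different components.
n1—n3 (4): add — endpoints in different components.
n1—n9 (5): add — endpoints in different components.
n3—n4 (9): add — endpoints in different components.
n4—n5 (10): skip — n5 and n4 already connected.
n8—n9 (11): add — endpoints in different components.
n1—n2 (16): skip — n2 and n1 already connected.
n7—n8 (17): add — endpoints in different components.
MST edge set: {n2—n4, n1—n5, n1—n3, n1—n9, n3—n4, n8—n9, n7—n8}.
Of the listed edges, {n1—n3, n8—n9, n1—n5} are in the MST → 3.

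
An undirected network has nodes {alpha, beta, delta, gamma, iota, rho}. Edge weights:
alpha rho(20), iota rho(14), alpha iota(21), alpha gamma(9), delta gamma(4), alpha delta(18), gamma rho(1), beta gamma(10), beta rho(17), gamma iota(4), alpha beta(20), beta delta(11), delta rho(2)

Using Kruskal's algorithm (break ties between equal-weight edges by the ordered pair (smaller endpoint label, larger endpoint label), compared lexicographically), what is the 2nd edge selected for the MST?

delta-rho

Kruskal's algorithm — process edges by increasing weight (ties by edge label):
gamma rho (1): add. Components now {iota} {alpha} {gamma,rho} {beta} {delta}
delta rho (2): add. Components now {iota} {alpha} {delta,gamma,rho} {beta}
delta gamma (4): skip — gamma and delta already connected.
gamma iota (4): add. Components now {delta,gamma,iota,rho} {alpha} {beta}
alpha gamma (9): add. Components now {alpha,delta,gamma,iota,rho} {beta}
beta gamma (10): add. Components now {alpha,beta,delta,gamma,iota,rho}
The 2nd edge added is delta rho.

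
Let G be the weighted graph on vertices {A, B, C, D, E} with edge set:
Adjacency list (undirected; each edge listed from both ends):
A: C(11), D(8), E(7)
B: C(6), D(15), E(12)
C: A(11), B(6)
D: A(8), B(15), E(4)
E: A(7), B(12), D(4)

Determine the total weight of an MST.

Prim's algorithm from C:
Step 1: cheapest edge leaving the tree is B—C (6); add B.
Step 2: cheapest edge leaving the tree is A—C (11); add A.
Step 3: cheapest edge leaving the tree is A—E (7); add E.
Step 4: cheapest edge leaving the tree is D—E (4); add D.
MST edges: B—C, A—C, A—E, D—E; total weight 6+11+7+4 = 28.

28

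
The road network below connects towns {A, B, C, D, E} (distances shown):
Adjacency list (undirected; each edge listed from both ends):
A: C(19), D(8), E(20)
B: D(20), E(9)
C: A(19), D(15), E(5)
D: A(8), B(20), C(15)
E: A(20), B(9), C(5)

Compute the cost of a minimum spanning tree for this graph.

37

Sort edges by weight, then run Kruskal:
C-E (5): add. Components now {A} {B} {C,E} {D}
A-D (8): add. Components now {A,D} {B} {C,E}
B-E (9): add. Components now {A,D} {B,C,E}
C-D (15): add. Components now {A,B,C,D,E}
MST edges: C-E, A-D, B-E, C-D; total weight 5+8+9+15 = 37.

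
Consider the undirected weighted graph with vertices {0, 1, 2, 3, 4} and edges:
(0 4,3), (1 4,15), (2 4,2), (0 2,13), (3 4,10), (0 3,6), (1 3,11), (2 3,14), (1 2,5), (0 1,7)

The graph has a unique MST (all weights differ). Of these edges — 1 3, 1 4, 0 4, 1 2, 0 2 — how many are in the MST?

Sort edges by weight, then run Kruskal:
2 4 (2): add — endpoints in different components.
0 4 (3): add — endpoints in different components.
1 2 (5): add — endpoints in different components.
0 3 (6): add — endpoints in different components.
MST edge set: {2 4, 0 4, 1 2, 0 3}.
Of the listed edges, {0 4, 1 2} are in the MST → 2.

2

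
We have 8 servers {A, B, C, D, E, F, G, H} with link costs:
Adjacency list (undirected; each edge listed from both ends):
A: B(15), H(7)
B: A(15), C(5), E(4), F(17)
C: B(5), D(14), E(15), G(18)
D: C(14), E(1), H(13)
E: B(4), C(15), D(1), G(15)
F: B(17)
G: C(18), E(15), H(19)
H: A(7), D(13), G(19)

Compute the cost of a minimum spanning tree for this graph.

Sort edges by weight, then run Kruskal:
D E (1): add — endpoints in different components.
B E (4): add — endpoints in different components.
B C (5): add — endpoints in different components.
A H (7): add — endpoints in different components.
D H (13): add — endpoints in different components.
C D (14): skip — C and D already connected.
A B (15): skip — A and B already connected.
C E (15): skip — C and E already connected.
E G (15): add — endpoints in different components.
B F (17): add — endpoints in different components.
MST edges: D E, B E, B C, A H, D H, E G, B F; total weight 1+4+5+7+13+15+17 = 62.

62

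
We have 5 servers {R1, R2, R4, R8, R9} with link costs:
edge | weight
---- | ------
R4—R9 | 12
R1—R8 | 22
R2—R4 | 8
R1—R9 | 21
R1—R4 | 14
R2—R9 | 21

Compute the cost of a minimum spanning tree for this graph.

Prim's algorithm from R4:
Step 1: cheapest edge leaving the tree is R2—R4 (8); add R2.
Step 2: cheapest edge leaving the tree is R4—R9 (12); add R9.
Step 3: cheapest edge leaving the tree is R1—R4 (14); add R1.
Step 4: cheapest edge leaving the tree is R1—R8 (22); add R8.
MST edges: R2—R4, R4—R9, R1—R4, R1—R8; total weight 8+12+14+22 = 56.

56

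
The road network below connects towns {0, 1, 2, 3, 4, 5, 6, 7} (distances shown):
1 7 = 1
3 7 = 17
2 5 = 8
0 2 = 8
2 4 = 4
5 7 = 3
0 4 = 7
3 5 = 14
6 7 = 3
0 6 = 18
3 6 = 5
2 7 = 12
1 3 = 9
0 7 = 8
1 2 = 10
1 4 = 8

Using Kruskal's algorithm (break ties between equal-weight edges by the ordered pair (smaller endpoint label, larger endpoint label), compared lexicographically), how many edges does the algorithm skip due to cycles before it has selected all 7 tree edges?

1

Kruskal's algorithm — process edges by increasing weight (ties by edge label):
1 7 (1): add — endpoints in different components.
5 7 (3): add — endpoints in different components.
6 7 (3): add — endpoints in different components.
2 4 (4): add — endpoints in different components.
3 6 (5): add — endpoints in different components.
0 4 (7): add — endpoints in different components.
0 2 (8): skip — 0 and 2 already connected.
0 7 (8): add — endpoints in different components.
Edges rejected before the tree was complete: 1.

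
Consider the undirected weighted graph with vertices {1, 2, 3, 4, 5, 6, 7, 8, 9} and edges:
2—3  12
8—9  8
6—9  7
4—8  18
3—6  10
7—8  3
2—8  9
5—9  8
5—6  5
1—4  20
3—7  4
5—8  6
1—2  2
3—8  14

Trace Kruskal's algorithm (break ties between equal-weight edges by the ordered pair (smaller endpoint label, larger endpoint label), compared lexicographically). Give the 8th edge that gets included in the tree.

4-8

Kruskal's algorithm — process edges by increasing weight (ties by edge label):
1—2 (2): add — endpoints in different components.
7—8 (3): add — endpoints in different components.
3—7 (4): add — endpoints in different components.
5—6 (5): add — endpoints in different components.
5—8 (6): add — endpoints in different components.
6—9 (7): add — endpoints in different components.
5—9 (8): skip — 5 and 9 already connected.
8—9 (8): skip — 8 and 9 already connected.
2—8 (9): add — endpoints in different components.
3—6 (10): skip — 3 and 6 already connected.
2—3 (12): skip — 2 and 3 already connected.
3—8 (14): skip — 3 and 8 already connected.
4—8 (18): add — endpoints in different components.
The 8th edge added is 4—8.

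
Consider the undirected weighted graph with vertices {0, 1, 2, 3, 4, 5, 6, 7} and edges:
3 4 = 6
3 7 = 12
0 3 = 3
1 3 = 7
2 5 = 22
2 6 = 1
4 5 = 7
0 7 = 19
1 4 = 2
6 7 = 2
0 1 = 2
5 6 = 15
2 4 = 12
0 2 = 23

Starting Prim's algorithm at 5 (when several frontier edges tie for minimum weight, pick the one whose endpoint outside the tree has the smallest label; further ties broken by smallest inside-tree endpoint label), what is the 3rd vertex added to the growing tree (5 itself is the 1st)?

1

Grow the tree from 5 using Prim:
Step 1: frontier [4 5 7, 5 6 15, 2 5 22] → take 4 5 (7); add 4.
Step 2: frontier [1 4 2, 3 4 6, 2 4 12, 5 6 15, 2 5 22] → take 1 4 (2); add 1.
Step 3: frontier [0 1 2, 1 3 7, 3 4 6, 2 4 12, 5 6 15, 2 5 22] → take 0 1 (2); add 0.
Step 4: frontier [0 3 3, 0 7 19, 0 2 23, 1 3 7, 3 4 6, 2 4 12, 5 6 15, 2 5 22] → take 0 3 (3); add 3.
Step 5: frontier [0 7 19, 0 2 23, 3 7 12, 2 4 12, 5 6 15, 2 5 22] → take 2 4 (12); add 2.
Step 6: frontier [0 7 19, 2 6 1, 3 7 12, 5 6 15] → take 2 6 (1); add 6.
Step 7: frontier [0 7 19, 3 7 12, 6 7 2] → take 6 7 (2); add 7.
Vertex order: 5, 4, 1, 0, 3, 2, 6, 7. The 3rd vertex is 1.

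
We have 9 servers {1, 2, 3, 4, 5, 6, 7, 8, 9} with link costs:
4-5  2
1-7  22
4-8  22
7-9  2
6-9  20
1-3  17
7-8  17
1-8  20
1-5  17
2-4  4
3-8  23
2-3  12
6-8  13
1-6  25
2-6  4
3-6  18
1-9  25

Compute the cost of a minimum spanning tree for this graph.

Grow the tree from 7 using Prim:
Step 1: cheapest edge leaving the tree is 7-9 (2); add 9.
Step 2: cheapest edge leaving the tree is 7-8 (17); add 8.
Step 3: cheapest edge leaving the tree is 6-8 (13); add 6.
Step 4: cheapest edge leaving the tree is 2-6 (4); add 2.
Step 5: cheapest edge leaving the tree is 2-4 (4); add 4.
Step 6: cheapest edge leaving the tree is 4-5 (2); add 5.
Step 7: cheapest edge leaving the tree is 2-3 (12); add 3.
Step 8: cheapest edge leaving the tree is 1-3 (17); add 1.
MST edges: 7-9, 7-8, 6-8, 2-6, 2-4, 4-5, 2-3, 1-3; total weight 2+17+13+4+4+2+12+17 = 71.

71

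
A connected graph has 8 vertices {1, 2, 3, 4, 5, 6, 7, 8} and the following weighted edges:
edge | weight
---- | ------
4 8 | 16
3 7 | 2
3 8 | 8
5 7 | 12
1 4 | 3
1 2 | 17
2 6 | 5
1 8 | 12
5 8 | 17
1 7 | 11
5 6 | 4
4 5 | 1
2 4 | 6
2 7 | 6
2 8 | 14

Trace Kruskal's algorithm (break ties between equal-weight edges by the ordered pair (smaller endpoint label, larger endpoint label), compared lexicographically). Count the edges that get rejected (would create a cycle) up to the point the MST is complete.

1

Sort edges by weight, then run Kruskal:
4 5 (1): add — endpoints in different components.
3 7 (2): add — endpoints in different components.
1 4 (3): add — endpoints in different components.
5 6 (4): add — endpoints in different components.
2 6 (5): add — endpoints in different components.
2 4 (6): skip — 2 and 4 already connected.
2 7 (6): add — endpoints in different components.
3 8 (8): add — endpoints in different components.
Edges rejected before the tree was complete: 1.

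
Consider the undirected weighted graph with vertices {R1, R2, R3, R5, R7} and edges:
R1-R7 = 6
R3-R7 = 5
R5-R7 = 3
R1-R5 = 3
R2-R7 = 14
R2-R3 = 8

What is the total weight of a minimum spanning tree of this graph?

19

Kruskal's algorithm — process edges by increasing weight (ties by edge label):
R1-R5 (3): add — endpoints in different components.
R5-R7 (3): add — endpoints in different components.
R3-R7 (5): add — endpoints in different components.
R1-R7 (6): skip — R7 and R1 already connected.
R2-R3 (8): add — endpoints in different components.
MST edges: R1-R5, R5-R7, R3-R7, R2-R3; total weight 3+3+5+8 = 19.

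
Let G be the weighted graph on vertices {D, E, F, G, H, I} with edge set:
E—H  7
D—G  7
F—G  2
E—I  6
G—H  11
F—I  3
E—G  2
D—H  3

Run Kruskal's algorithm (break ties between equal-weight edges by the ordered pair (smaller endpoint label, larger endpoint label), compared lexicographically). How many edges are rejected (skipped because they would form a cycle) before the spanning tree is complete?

Kruskal: consider edges lightest-first.
E—G (2): add. Components now {D} {E,G} {F} {H} {I}
F—G (2): add. Components now {D} {E,F,G} {H} {I}
D—H (3): add. Components now {D,H} {E,F,G} {I}
F—I (3): add. Components now {D,H} {E,F,G,I}
E—I (6): skip — E and I already connected.
D—G (7): add. Components now {D,E,F,G,H,I}
Edges rejected before the tree was complete: 1.

1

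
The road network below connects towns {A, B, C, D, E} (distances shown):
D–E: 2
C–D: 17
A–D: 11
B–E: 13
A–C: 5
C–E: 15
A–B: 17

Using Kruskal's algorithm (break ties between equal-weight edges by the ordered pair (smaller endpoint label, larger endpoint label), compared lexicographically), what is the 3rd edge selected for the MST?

A-D

Kruskal: consider edges lightest-first.
D–E (2): add — endpoints in different components.
A–C (5): add — endpoints in different components.
A–D (11): add — endpoints in different components.
B–E (13): add — endpoints in different components.
The 3rd edge added is A–D.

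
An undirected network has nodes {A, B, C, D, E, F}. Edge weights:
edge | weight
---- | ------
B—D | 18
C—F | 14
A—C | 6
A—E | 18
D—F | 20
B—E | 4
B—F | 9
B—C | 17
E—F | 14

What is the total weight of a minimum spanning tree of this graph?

51

Sort edges by weight, then run Kruskal:
B—E (4): add — endpoints in different components.
A—C (6): add — endpoints in different components.
B—F (9): add — endpoints in different components.
C—F (14): add — endpoints in different components.
E—F (14): skip — E and F already connected.
B—C (17): skip — B and C already connected.
A—E (18): skip — A and E already connected.
B—D (18): add — endpoints in different components.
MST edges: B—E, A—C, B—F, C—F, B—D; total weight 4+6+9+14+18 = 51.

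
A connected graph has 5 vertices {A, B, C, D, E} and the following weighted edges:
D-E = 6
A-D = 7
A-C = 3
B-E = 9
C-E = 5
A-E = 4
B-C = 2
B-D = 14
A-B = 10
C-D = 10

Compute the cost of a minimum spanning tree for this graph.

15

Grow the tree from D using Prim:
Step 1: frontier [D-E 6, A-D 7, C-D 10, B-D 14] → take D-E (6); add E.
Step 2: frontier [A-D 7, C-D 10, B-D 14, A-E 4, C-E 5, B-E 9] → take A-E (4); add A.
Step 3: frontier [A-C 3, A-B 10, C-D 10, B-D 14, C-E 5, B-E 9] → take A-C (3); add C.
Step 4: frontier [A-B 10, B-C 2, B-D 14, B-E 9] → take B-C (2); add B.
MST edges: D-E, A-E, A-C, B-C; total weight 6+4+3+2 = 15.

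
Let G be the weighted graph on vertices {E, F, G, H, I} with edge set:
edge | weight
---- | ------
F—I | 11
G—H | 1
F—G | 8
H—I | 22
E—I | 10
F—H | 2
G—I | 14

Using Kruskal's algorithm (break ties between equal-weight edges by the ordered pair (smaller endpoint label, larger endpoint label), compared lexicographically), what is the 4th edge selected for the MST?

Kruskal's algorithm — process edges by increasing weight (ties by edge label):
G—H (1): add. Components now {E} {F} {G,H} {I}
F—H (2): add. Components now {E} {F,G,H} {I}
F—G (8): skip — F and G already connected.
E—I (10): add. Components now {E,I} {F,G,H}
F—I (11): add. Components now {E,F,G,H,I}
The 4th edge added is F—I.

F-I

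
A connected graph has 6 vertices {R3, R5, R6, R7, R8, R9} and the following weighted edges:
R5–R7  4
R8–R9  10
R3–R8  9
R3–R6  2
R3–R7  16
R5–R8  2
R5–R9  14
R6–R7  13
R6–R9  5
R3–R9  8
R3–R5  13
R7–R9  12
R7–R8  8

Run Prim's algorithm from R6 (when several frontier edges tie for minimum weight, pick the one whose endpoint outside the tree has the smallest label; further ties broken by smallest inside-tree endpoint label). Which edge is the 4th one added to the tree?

Prim's algorithm from R6:
Step 1: cheapest edge leaving the tree is R3–R6 (2); add R3.
Step 2: cheapest edge leaving the tree is R6–R9 (5); add R9.
Step 3: cheapest edge leaving the tree is R3–R8 (9); add R8.
Step 4: cheapest edge leaving the tree is R5–R8 (2); add R5.
Step 5: cheapest edge leaving the tree is R5–R7 (4); add R7.
The 4th edge added is R5–R8.

R5-R8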